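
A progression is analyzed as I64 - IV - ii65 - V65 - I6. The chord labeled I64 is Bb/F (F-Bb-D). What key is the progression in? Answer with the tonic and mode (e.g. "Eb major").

Bb major

The anchor chord is a major triad on Bb, labeled I64.
If Bb is scale degree 1 and the mode makes that degree carry a major triad, the tonic is Bb and the mode is major.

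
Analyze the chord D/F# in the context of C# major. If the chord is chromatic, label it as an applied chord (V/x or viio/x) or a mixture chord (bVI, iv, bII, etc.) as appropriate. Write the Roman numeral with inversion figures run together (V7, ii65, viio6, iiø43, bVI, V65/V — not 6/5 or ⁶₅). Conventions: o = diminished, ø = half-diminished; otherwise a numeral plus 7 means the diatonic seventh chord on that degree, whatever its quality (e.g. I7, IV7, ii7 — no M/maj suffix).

Stacked in thirds the chord is D-F#-A: a major triad on D.
D is the lowered second degree of C# major (diatonic 2 would be D#). This is the Neapolitan sixth — a major triad on the lowered second degree, here in its customary first inversion.
With F# in the bass the chord is in first inversion, so the figured bass is 6.

bII6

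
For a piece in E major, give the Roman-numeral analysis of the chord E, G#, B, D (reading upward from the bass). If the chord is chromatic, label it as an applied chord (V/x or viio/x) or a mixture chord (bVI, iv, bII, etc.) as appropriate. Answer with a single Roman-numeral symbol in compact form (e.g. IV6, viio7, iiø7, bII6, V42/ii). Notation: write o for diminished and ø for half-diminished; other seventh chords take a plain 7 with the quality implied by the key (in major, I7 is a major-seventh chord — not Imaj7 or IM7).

Stacked in thirds the chord is E-G#-B-D: a dominant seventh chord on E.
E is not a diatonic chord root with this quality in E major, but it lies a perfect fifth above A (IV), so the chord functions as an applied dominant of IV.

V7/IV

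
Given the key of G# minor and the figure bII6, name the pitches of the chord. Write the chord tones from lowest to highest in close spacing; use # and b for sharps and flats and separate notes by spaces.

C# E A

Scale degree 2 in G# minor is A#; lowering it a half step gives A. bII6 is the Neapolitan sixth — a major triad on the lowered second degree, here in its customary first inversion.
So the chord is A-C#-E, a major triad.
With the 6 figure the chord is in first inversion; from the bass C# upward in close position it reads C#-E-A.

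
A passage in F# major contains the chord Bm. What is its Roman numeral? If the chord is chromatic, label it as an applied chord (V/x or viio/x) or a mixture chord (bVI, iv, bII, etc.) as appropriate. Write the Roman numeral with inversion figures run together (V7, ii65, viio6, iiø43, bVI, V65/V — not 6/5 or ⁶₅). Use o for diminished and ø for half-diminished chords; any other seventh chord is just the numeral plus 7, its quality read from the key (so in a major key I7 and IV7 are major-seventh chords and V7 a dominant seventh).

The pitches B-D-F# form a minor triad rooted on B.
B is the fourth degree of F# major. This is the minor subdominant, borrowed from the parallel minor.

iv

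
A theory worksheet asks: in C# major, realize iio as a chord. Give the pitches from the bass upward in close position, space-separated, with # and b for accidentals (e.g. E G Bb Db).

D# F# A

Scale degree 2 in C# major is D#; here the chord built on it is altered to a diminished triad. iio is the diminished supertonic triad, borrowed from the parallel minor.
So the chord is D#-F#-A.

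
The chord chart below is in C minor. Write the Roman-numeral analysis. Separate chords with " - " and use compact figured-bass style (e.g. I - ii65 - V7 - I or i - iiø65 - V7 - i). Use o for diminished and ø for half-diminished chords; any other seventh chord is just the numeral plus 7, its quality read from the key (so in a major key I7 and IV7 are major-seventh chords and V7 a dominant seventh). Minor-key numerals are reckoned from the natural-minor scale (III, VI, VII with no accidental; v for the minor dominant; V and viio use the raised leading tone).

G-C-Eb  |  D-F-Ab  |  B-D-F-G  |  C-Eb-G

G-C-Eb: root C is the tonic; minor triad there is i64.
D-F-Ab: root D is the supertonic; diminished triad there is iio.
B-D-F-G: root G is the dominant; dominant seventh chord there is V65.
C-Eb-G has root C, degree 1 in C minor, so i.

i64 - iio - V65 - i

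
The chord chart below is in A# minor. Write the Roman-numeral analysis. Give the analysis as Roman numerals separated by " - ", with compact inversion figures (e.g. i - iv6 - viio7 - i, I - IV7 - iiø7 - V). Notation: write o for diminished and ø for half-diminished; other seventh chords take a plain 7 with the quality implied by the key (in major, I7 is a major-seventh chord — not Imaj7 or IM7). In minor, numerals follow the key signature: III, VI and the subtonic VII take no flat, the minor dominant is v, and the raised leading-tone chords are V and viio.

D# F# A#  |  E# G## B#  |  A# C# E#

D#-F#-A#: root D# is the subdominant; minor triad there is iv.
E#-G##-B#: major triad on E# = scale degree 5 → V.
A#-C#-E#: minor triad on A# = scale degree 1 → i.

iv - V - i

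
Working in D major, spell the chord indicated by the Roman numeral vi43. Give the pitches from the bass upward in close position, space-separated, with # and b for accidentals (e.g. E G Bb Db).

F# A B D

The numeral's case and figure indicate a minor seventh chord. In D major its root, scale degree 6, is B.
That chord is spelled B-D-F#-A.
The figured bass 43 indicates second inversion, placing the fifth (F#) in the bass: F#-A-B-D.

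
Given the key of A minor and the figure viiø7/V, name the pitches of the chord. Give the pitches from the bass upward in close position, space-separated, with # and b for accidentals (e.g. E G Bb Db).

D# F# A C#

The slash marks an applied leading-tone chord: viio of V. In A minor, V is E, so the leading tone to it is D#, a half step below.
Building a half-diminished seventh chord on D# gives D#-F#-A-C#.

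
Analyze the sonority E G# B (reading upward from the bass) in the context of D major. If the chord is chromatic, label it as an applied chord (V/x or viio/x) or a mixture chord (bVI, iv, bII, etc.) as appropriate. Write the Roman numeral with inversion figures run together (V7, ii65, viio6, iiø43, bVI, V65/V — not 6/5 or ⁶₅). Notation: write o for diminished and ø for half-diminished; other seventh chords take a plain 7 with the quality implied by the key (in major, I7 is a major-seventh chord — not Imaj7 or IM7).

V/V

The pitches E-G#-B form a major triad rooted on E.
E is not a diatonic chord root with this quality in D major, but it lies a perfect fifth above A (V), so the chord functions as an applied dominant of V.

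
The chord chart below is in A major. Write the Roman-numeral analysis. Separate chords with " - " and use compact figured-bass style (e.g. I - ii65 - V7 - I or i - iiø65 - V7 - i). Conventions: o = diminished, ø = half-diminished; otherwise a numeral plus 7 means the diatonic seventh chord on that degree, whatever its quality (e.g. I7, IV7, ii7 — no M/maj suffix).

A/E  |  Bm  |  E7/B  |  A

A/E: root A is the tonic; major triad there is I64.
Bm has root B, degree 2 in A major, so ii.
E7/B: root E is the dominant; dominant seventh chord there is V43.
A: root A is the tonic; major triad there is I.

I64 - ii - V43 - I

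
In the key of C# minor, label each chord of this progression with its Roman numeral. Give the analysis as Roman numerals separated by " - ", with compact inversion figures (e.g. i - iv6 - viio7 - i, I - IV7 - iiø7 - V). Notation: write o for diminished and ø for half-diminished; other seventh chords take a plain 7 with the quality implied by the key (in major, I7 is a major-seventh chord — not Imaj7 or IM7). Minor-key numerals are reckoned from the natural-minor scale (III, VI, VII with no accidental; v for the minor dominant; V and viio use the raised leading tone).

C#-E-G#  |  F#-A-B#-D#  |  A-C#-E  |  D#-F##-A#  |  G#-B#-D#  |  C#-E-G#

C#-E-G#: root C# is the tonic; minor triad there is i.
F#-A-B#-D#: fully diminished seventh chord on B# = scale degree 7 → viio43.
A-C#-E: major triad on A = scale degree 6 → VI.
D#-F##-A#: a major triad on D#, the applied dominant of V → V/V.
G#-B#-D# has root G#, degree 5 in C# minor, so V.
C#-E-G#: minor triad on C# = scale degree 1 → i.

i - viio43 - VI - V/V - V - i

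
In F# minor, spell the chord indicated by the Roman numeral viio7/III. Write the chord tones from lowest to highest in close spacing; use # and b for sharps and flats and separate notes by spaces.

G# B D F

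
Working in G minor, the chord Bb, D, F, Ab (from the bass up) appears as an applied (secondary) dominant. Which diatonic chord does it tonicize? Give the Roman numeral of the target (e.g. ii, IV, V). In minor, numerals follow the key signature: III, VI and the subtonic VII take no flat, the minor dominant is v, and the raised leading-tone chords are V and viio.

VI

The chord is a dominant seventh chord on Bb.
A dominant resolves down a perfect fifth: Bb → Eb. In G minor, Eb is scale degree 6, i.e. VI.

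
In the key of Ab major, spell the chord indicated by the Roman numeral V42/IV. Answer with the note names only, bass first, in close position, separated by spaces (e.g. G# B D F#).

V42/IV is a secondary dominant — the dominant seventh of IV. IV in Ab major is Db, so the applied chord's root is Ab, a perfect fifth above.
Building a dominant seventh chord on Ab gives Ab-C-Eb-Gb.
With the 42 figure the chord is in third inversion; from the bass Gb upward in close position it reads Gb-Ab-C-Eb.

Gb Ab C Eb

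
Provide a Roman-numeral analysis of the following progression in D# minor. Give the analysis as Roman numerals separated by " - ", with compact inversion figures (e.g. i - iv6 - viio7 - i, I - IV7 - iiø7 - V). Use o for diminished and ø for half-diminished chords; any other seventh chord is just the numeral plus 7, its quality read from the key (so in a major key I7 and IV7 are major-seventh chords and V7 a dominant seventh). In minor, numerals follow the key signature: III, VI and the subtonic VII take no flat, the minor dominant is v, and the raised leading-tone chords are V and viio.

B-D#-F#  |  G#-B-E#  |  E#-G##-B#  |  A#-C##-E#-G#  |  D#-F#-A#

B-D#-F#: root B is the submediant; major triad there is VI.
G#-B-E#: root E# is the supertonic; diminished triad there is iio6.
E#-G##-B# is the secondary dominant of V (major triad on E#): V/V.
A#-C##-E#-G#: dominant seventh chord on A# = scale degree 5 → V7.
D#-F#-A# has root D#, degree 1 in D# minor, so i.

VI - iio6 - V/V - V7 - i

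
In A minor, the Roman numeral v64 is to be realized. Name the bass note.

v in A minor has root E; the chord is E-G-B.
The figure 64 means second inversion — the fifth is in the bass.

B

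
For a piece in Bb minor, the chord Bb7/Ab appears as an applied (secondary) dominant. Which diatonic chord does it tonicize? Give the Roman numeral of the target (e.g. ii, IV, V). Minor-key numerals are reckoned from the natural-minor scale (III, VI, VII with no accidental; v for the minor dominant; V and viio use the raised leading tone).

iv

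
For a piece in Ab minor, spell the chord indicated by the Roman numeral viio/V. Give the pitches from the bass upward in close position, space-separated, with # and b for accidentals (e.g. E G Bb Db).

viio/V is a secondary leading-tone chord. The target V is Eb in Ab minor; the applied chord is rooted a semitone below, on D.
Building a diminished triad on D gives D-F-Ab.

D F Ab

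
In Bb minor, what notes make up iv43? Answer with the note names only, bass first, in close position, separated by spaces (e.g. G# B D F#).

Bb Db Eb Gb

In Bb minor, the subdominant is Eb, and the diatonic chord built there is a minor seventh chord.
Stacking thirds from Eb gives Eb-Gb-Bb-Db.
With the 43 figure the chord is in second inversion; from the bass Bb upward in close position it reads Bb-Db-Eb-Gb.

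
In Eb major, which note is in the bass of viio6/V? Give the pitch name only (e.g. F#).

C

The applied chord viio6/V is rooted on A: A-C-Eb.
The figure 6 means first inversion — the third is in the bass.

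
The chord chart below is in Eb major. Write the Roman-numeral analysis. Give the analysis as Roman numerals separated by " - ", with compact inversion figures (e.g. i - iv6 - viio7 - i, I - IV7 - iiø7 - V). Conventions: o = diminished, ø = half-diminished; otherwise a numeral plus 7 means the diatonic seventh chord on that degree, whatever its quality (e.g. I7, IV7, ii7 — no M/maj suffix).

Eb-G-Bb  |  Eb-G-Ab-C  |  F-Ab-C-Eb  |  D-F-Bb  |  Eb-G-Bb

I - IV43 - ii7 - V6 - I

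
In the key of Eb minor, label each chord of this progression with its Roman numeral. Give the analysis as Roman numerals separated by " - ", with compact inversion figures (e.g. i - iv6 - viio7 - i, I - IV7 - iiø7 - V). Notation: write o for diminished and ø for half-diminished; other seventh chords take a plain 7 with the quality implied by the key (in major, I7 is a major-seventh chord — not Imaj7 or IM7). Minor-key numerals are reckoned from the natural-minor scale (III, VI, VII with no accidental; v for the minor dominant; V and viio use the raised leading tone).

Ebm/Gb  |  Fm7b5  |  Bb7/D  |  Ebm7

i6 - iiø7 - V65 - i7

Ebm/Gb has root Eb, degree 1 in Eb minor, so i6.
Fm7b5 has root F, degree 2 in Eb minor, so iiø7.
Bb7/D has root Bb, degree 5 in Eb minor, so V65.
Ebm7 has root Eb, degree 1 in Eb minor, so i7.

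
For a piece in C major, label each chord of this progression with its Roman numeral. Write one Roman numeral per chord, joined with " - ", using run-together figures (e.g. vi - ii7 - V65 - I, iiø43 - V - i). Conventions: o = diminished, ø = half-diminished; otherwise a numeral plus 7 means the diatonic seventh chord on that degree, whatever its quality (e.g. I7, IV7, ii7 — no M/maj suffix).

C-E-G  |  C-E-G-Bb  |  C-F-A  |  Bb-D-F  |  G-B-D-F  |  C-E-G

I - V7/IV - IV64 - bVII - V7 - I

C-E-G has root C, degree 1 in C major, so I.
C-E-G-Bb: a dominant seventh chord on C, the applied dominant of IV → V7/IV.
C-F-A has root F, degree 4 in C major, so IV64.
Bb-D-F: Bb with this quality isn't in the key; it's bVII, borrowed from the parallel minor.
G-B-D-F has root G, degree 5 in C major, so V7.
C-E-G: major triad on C = scale degree 1 → I.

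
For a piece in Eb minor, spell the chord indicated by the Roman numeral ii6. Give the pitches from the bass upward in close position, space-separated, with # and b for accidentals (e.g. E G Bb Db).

Scale degree 2 in Eb minor is F; here the chord built on it is altered to a minor triad. ii6 is the minor supertonic, borrowed from the parallel major (the Dorian ii).
So the chord is F-Ab-C.
The figured bass 6 indicates first inversion, placing the third (Ab) in the bass: Ab-C-F.

Ab C F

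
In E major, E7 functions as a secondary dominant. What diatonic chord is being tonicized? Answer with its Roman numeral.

The chord is a dominant seventh chord on E.
A dominant resolves down a perfect fifth: E → A. In E major, A is scale degree 4, i.e. IV.

IV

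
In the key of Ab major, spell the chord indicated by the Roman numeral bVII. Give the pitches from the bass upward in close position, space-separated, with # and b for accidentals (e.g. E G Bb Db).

Gb Bb Db

Scale degree 7 in Ab major is G; lowering it a half step gives Gb. bVII is a major triad on the lowered seventh degree (the subtonic), borrowed from the parallel minor.
So the chord is Gb-Bb-Db.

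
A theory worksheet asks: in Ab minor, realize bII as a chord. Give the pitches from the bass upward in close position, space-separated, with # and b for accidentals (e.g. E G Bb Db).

Bbb Db Fb

bII is the Neapolitan chord — a major triad on the lowered second degree. In Ab minor that root is Bbb.
So the chord is Bbb-Db-Fb.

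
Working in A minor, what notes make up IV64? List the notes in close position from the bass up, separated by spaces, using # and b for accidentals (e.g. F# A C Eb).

IV64 is the major subdominant, borrowed from the parallel major. In A minor that root is D.
So the chord is D-F#-A.
The figured bass 64 indicates second inversion, placing the fifth (A) in the bass: A-D-F#.

A D F#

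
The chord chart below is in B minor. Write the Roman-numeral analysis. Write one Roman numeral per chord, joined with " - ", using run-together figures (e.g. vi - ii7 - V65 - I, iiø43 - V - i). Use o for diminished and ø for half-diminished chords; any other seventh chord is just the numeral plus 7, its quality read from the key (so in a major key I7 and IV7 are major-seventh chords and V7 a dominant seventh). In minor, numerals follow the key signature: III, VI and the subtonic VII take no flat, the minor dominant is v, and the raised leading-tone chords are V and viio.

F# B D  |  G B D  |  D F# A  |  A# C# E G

i64 - VI - III - viio7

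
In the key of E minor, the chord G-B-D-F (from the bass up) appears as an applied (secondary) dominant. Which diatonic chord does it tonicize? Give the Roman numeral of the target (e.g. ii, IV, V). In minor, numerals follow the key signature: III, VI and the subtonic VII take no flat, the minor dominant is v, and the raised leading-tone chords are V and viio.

VI

The chord is a dominant seventh chord on G.
A dominant resolves down a perfect fifth: G → C. In E minor, C is scale degree 6, i.e. VI.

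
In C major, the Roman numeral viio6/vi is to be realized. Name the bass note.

B

The applied chord viio6/vi is rooted on G#: G#-B-D.
The figure 6 means first inversion — the third is in the bass.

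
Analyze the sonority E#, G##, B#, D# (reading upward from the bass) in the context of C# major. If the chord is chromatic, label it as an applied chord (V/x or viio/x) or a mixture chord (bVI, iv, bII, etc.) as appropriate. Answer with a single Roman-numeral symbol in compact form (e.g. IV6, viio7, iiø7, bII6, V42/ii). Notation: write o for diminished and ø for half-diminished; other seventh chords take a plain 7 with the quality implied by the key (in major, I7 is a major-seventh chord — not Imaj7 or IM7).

V7/vi

Stacked in thirds the chord is E#-G##-B#-D#: a dominant seventh chord on E#.
E# is not a diatonic chord root with this quality in C# major, but it lies a perfect fifth above A# (vi), so the chord functions as an applied dominant of vi.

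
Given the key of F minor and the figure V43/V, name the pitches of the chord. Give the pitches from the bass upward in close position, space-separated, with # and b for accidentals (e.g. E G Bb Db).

V43/V is a secondary dominant — the dominant seventh of V. V in F minor is C, so the applied chord's root is G, a perfect fifth above.
Building a dominant seventh chord on G gives G-B-D-F.
The figured bass 43 indicates second inversion, placing the fifth (D) in the bass: D-F-G-B.

D F G B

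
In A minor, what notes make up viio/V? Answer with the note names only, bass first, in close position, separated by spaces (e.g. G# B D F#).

viio/V is a secondary leading-tone chord. The target V is E in A minor; the applied chord is rooted a semitone below, on D#.
Building a diminished triad on D# gives D#-F#-A.

D# F# A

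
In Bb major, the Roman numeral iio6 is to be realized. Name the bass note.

iio in Bb major has root C; the chord is C-Eb-Gb.
The figure 6 means first inversion — the third is in the bass.

Eb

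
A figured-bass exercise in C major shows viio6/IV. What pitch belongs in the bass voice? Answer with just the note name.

G

The applied chord viio6/IV is rooted on E: E-G-Bb.
The figure 6 means first inversion — the third is in the bass.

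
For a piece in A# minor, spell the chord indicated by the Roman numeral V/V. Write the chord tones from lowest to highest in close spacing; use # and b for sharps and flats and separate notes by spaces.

B# D## F##

V/V is a secondary dominant — the dominant triad of V. V in A# minor is E#, so the applied chord's root is B#, a perfect fifth above.
Building a major triad on B# gives B#-D##-F##.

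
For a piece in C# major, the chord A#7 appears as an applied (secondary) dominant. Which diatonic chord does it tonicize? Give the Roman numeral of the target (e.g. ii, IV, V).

ii

The chord is a dominant seventh chord on A#.
A dominant resolves down a perfect fifth: A# → D#. In C# major, D# is scale degree 2, i.e. ii.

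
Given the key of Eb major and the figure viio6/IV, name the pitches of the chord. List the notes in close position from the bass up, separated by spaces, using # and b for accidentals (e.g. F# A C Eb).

The slash marks an applied leading-tone chord: viio of IV. In Eb major, IV is Ab, so the leading tone to it is G, a half step below.
Building a diminished triad on G gives G-Bb-Db.
With the 6 figure the chord is in first inversion; from the bass Bb upward in close position it reads Bb-Db-G.

Bb Db G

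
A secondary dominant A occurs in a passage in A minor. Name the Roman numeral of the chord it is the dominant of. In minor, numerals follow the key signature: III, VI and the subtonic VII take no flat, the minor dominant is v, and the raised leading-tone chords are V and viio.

iv

The chord is a major triad on A.
A dominant resolves down a perfect fifth: A → D. In A minor, D is scale degree 4, i.e. iv.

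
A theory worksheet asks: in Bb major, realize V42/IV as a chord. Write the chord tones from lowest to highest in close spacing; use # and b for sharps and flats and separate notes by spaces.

V42/IV is a secondary dominant — the dominant seventh of IV. IV in Bb major is Eb, so the applied chord's root is Bb, a perfect fifth above.
Building a dominant seventh chord on Bb gives Bb-D-F-Ab.
With the 42 figure the chord is in third inversion; from the bass Ab upward in close position it reads Ab-Bb-D-F.

Ab Bb D F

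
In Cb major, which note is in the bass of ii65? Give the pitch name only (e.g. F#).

ii in Cb major has root Db; the chord is Db-Fb-Ab-Cb.
The figure 65 means first inversion — the third is in the bass.

Fb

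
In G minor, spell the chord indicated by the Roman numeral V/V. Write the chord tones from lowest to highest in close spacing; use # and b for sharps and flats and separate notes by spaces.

A C# E

V/V is a secondary dominant — the dominant triad of V. V in G minor is D, so the applied chord's root is A, a perfect fifth above.
Building a major triad on A gives A-C#-E.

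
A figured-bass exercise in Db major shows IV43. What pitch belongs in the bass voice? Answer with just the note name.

IV in Db major has root Gb; the chord is Gb-Bb-Db-F.
The figure 43 means second inversion — the fifth is in the bass.

Db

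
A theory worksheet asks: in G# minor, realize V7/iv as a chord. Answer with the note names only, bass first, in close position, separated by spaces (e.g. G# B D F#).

The slash means an applied dominant: we want the dominant of iv. In G# minor, iv is C# minor, and its dominant is built on G#.
Building a dominant seventh chord on G# gives G#-B#-D#-F#.

G# B# D# F#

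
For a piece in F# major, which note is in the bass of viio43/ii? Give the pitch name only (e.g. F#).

The applied chord viio43/ii is rooted on F##: F##-A#-C#-E.
The figure 43 means second inversion — the fifth is in the bass.

C#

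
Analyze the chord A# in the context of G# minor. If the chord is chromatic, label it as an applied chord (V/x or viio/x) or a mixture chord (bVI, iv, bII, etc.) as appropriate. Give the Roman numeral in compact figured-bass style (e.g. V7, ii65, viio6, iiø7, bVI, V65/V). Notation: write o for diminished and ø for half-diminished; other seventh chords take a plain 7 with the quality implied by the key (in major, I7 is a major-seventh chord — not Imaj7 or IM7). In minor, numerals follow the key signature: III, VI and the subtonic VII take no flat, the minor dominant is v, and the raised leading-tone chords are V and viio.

Stacked in thirds the chord is A#-C##-E#: a major triad on A#.
A# is not a diatonic chord root with this quality in G# minor, but it lies a perfect fifth above D# (V), so the chord functions as an applied dominant of V.

V/V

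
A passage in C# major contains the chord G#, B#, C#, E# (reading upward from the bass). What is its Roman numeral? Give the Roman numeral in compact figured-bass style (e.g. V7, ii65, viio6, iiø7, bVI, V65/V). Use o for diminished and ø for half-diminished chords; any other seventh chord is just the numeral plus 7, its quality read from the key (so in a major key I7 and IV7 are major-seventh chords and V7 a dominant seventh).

The pitches C#-E#-G#-B# form a major seventh chord rooted on C#.
In C# major, C# is the tonic; the diatonic major seventh chord there is I7.
With G# in the bass the chord is in second inversion, so the figured bass is 43.

I43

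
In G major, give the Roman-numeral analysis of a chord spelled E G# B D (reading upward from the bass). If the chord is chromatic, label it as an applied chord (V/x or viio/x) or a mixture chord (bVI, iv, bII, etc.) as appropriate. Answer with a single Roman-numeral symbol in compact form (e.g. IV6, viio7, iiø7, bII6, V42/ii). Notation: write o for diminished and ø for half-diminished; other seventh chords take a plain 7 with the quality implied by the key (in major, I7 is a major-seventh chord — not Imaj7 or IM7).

The pitches E-G#-B-D form a dominant seventh chord rooted on E.
E is not a diatonic chord root with this quality in G major, but it lies a perfect fifth above A (ii), so the chord functions as an applied dominant of ii.

V7/ii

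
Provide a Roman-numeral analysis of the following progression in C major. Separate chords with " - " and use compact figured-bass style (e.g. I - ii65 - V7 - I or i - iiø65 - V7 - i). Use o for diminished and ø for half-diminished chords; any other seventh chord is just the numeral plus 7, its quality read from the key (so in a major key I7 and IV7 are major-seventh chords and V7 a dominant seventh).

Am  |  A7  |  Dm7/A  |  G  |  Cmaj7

vi - V7/ii - ii43 - V - I7

Am: minor triad on A = scale degree 6 → vi.
A7: a dominant seventh chord on A, the applied dominant of ii → V7/ii.
Dm7/A: root D is the supertonic; minor seventh chord there is ii43.
G: root G is the dominant; major triad there is V.
Cmaj7: root C is the tonic; major seventh chord there is I7.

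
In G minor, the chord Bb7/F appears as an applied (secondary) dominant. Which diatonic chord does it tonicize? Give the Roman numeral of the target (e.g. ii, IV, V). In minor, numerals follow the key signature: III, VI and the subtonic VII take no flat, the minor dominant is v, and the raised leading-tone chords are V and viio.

The chord is a dominant seventh chord on Bb.
A dominant resolves down a perfect fifth: Bb → Eb. In G minor, Eb is scale degree 6, i.e. VI.

VI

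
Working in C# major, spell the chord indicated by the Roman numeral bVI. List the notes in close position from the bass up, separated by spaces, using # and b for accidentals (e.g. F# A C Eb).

A C# E

bVI is a major triad on the lowered sixth degree, borrowed from the parallel minor. In C# major that root is A.
So the chord is A-C#-E.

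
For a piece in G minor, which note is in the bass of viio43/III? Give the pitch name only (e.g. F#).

The applied chord viio43/III is rooted on A: A-C-Eb-Gb.
The figure 43 means second inversion — the fifth is in the bass.

Eb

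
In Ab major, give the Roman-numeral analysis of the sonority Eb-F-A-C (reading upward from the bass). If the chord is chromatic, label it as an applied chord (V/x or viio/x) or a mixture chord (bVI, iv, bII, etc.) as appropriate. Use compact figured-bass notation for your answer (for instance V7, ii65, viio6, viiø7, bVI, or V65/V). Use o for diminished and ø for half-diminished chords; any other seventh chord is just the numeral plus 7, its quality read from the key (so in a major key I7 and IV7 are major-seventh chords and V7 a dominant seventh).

The pitches F-A-C-Eb form a dominant seventh chord rooted on F.
F is not a diatonic chord root with this quality in Ab major, but it lies a perfect fifth above Bb (ii), so the chord functions as an applied dominant of ii.
With Eb in the bass the chord is in third inversion, so the figured bass is 42.

V42/ii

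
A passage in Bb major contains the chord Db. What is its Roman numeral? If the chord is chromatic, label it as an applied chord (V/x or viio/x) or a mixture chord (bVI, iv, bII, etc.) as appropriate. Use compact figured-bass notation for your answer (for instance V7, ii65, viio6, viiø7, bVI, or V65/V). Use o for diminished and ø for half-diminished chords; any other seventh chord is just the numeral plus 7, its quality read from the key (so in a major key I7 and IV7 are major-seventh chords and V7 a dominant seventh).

bIII

Stacked in thirds the chord is Db-F-Ab: a major triad on Db.
Db is the lowered third degree of Bb major (diatonic 3 would be D). This is a major triad on the lowered third degree, borrowed from the parallel minor.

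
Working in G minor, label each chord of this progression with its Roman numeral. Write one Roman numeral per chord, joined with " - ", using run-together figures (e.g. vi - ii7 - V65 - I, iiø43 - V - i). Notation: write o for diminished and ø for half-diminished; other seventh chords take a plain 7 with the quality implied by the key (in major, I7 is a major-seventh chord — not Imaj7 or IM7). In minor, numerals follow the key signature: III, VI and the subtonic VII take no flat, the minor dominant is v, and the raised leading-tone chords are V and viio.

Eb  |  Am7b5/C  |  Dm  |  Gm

VI - iiø65 - v - i

Eb: major triad on Eb = scale degree 6 → VI.
Am7b5/C: root A is the supertonic; half-diminished seventh chord there is iiø65.
Dm: minor triad on D = scale degree 5 → v.
Gm: root G is the tonic; minor triad there is i.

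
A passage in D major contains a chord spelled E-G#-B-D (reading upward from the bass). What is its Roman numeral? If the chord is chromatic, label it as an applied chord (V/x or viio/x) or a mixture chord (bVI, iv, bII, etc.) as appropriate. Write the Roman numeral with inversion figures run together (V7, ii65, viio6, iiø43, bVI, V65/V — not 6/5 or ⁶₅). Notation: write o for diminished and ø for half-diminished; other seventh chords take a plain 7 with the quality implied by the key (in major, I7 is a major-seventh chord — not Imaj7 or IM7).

Stacked in thirds the chord is E-G#-B-D: a dominant seventh chord on E.
E is not a diatonic chord root with this quality in D major, but it lies a perfect fifth above A (V), so the chord functions as an applied dominant of V.

V7/V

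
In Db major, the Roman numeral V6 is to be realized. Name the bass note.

C

V in Db major has root Ab; the chord is Ab-C-Eb.
The figure 6 means first inversion — the third is in the bass.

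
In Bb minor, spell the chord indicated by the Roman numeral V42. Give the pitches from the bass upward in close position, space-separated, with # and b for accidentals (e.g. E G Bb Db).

Eb F A C

In Bb minor, the fifth degree is F. The dominant is major (leading tone raised), so V is a dominant seventh chord.
Stacking thirds from F gives F-A-C-Eb.
The figured bass 42 indicates third inversion, placing the seventh (Eb) in the bass: Eb-F-A-C.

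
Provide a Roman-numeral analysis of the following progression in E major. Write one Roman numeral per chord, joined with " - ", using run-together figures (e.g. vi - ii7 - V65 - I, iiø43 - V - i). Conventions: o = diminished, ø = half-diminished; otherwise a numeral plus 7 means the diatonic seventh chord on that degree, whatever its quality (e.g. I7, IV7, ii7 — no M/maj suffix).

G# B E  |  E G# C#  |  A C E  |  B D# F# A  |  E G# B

G#-B-E: root E is the tonic; major triad there is I6.
E-G#-C#: root C# is the submediant; minor triad there is vi6.
A-C-E: A with this quality isn't in the key; it's iv, borrowed from the parallel minor.
B-D#-F#-A: root B is the dominant; dominant seventh chord there is V7.
E-G#-B: major triad on E = scale degree 1 → I.

I6 - vi6 - iv - V7 - I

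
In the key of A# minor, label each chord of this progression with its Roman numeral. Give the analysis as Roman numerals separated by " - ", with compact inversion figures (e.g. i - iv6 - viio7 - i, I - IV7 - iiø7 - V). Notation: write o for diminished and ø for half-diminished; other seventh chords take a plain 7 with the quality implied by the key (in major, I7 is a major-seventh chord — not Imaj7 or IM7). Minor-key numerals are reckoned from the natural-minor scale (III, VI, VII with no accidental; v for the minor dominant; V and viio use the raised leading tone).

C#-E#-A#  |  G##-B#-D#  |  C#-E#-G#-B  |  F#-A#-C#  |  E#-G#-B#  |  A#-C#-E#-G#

C#-E#-A#: minor triad on A# = scale degree 1 → i6.
G##-B#-D#: diminished triad on G## = scale degree 7 → viio.
C#-E#-G#-B: a dominant seventh chord on C#, the applied dominant of VI → V7/VI.
F#-A#-C# has root F#, degree 6 in A# minor, so VI.
E#-G#-B# has root E#, degree 5 in A# minor, so v.
A#-C#-E#-G# has root A#, degree 1 in A# minor, so i7.

i6 - viio - V7/VI - VI - v - i7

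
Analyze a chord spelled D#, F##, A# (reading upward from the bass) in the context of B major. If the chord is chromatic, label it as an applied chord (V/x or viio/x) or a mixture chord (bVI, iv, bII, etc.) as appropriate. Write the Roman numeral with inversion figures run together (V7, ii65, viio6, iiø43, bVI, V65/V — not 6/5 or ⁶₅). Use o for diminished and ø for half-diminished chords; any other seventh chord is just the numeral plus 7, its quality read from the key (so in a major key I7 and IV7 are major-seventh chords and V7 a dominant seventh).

V/vi

Stacked in thirds the chord is D#-F##-A#: a major triad on D#.
D# is not a diatonic chord root with this quality in B major, but it lies a perfect fifth above G# (vi), so the chord functions as an applied dominant of vi.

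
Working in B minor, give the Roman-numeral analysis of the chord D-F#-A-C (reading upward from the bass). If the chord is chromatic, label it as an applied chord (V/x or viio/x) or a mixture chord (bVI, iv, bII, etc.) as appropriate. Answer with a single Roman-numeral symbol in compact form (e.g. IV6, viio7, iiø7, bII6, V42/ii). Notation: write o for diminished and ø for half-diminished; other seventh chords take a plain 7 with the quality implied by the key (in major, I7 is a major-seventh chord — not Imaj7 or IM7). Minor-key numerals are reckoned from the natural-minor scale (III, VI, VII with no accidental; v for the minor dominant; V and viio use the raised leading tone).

V7/VI

The pitches D-F#-A-C form a dominant seventh chord rooted on D.
D is not a diatonic chord root with this quality in B minor, but it lies a perfect fifth above G (VI), so the chord functions as an applied dominant of VI.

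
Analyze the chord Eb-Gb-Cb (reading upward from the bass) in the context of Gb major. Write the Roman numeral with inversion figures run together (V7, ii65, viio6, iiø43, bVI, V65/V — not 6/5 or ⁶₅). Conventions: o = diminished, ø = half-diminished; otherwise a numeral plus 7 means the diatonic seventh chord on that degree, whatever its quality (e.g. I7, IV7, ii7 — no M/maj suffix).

The pitches Cb-Eb-Gb form a major triad rooted on Cb.
Cb is scale degree 4 in Gb major, and a major triad on that degree is written IV.
With Eb in the bass the chord is in first inversion, so the figured bass is 6.

IV6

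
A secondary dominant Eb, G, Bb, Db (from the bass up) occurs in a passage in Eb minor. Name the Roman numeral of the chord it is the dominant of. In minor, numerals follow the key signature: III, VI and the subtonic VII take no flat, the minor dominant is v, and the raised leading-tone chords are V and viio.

iv

The chord is a dominant seventh chord on Eb.
A dominant resolves down a perfect fifth: Eb → Ab. In Eb minor, Ab is scale degree 4, i.e. iv.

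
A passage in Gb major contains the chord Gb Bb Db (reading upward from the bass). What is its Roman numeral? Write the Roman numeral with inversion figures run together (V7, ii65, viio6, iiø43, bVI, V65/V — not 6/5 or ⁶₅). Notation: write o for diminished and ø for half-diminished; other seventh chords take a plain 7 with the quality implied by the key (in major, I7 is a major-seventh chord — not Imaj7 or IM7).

The pitches Gb-Bb-Db form a major triad rooted on Gb.
In Gb major, Gb is the tonic; the diatonic major triad there is I.

I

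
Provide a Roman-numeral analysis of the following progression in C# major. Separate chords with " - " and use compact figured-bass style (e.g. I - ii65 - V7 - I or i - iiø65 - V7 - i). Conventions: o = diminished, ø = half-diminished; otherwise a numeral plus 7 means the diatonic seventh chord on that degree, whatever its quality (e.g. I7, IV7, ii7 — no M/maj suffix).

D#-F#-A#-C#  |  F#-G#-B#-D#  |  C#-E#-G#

ii7 - V42 - I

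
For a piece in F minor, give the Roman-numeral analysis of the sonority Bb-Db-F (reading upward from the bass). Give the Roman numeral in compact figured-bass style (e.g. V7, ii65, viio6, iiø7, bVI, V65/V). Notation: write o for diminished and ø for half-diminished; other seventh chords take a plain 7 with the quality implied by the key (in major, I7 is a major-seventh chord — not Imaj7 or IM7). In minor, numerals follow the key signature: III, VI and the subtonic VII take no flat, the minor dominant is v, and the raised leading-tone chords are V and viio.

Stacked in thirds the chord is Bb-Db-F: a minor triad on Bb.
Bb is scale degree 4 in F minor, and a minor triad on that degree is written iv.

iv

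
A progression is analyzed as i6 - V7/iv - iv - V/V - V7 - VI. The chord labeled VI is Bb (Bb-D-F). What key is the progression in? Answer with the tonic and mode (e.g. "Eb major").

The anchor chord is a major triad on Bb, labeled VI.
Counting down 5 scale steps from Bb places the tonic on D; a major triad on degree 6 is diatonic only in minor.

D minor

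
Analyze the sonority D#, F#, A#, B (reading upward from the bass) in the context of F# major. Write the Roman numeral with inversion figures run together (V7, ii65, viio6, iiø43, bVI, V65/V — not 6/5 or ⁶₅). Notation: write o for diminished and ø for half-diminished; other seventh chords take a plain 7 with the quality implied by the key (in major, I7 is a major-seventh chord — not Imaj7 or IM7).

The pitches B-D#-F#-A# form a major seventh chord rooted on B.
B is scale degree 4 in F# major, and a major seventh chord on that degree is written IV7.
With D# in the bass the chord is in first inversion, so the figured bass is 65.

IV65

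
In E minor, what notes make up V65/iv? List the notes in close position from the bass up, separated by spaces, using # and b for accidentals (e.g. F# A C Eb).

G# B D E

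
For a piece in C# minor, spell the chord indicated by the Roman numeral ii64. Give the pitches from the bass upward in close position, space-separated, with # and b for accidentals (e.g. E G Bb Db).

A# D# F#

Scale degree 2 in C# minor is D#; here the chord built on it is altered to a minor triad. ii64 is the minor supertonic, borrowed from the parallel major (the Dorian ii).
So the chord is D#-F#-A#.
With the 64 figure the chord is in second inversion; from the bass A# upward in close position it reads A#-D#-F#.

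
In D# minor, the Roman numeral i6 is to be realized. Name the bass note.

F#

i in D# minor has root D#; the chord is D#-F#-A#.
The figure 6 means first inversion — the third is in the bass.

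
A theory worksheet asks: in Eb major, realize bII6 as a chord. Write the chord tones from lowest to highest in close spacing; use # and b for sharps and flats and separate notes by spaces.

bII6 is the Neapolitan sixth — a major triad on the lowered second degree, here in its customary first inversion. In Eb major that root is Fb.
So the chord is Fb-Ab-Cb, a major triad.
The figured bass 6 indicates first inversion, placing the third (Ab) in the bass: Ab-Cb-Fb.

Ab Cb Fb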